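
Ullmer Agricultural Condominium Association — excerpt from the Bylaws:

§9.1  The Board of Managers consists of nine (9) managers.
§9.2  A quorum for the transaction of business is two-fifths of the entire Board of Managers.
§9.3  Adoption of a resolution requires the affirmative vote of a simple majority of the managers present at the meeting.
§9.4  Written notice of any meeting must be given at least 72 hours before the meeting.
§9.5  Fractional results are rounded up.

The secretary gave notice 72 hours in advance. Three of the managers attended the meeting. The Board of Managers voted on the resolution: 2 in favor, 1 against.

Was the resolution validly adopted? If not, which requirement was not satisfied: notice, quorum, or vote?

Notice: 72 hours given; 72 required (72 ≥ 72). Satisfied.
Quorum: 3 present; quorum is 4. Not satisfied.
Vote: the resolution requires a majority of the managers present (3). A majority of 3 is 2, so 2 affirmative votes are needed; 2 voted in favor. Satisfied. (Moot — without a quorum no business can be validly transacted.)

Invalid — quorum requirement not satisfied.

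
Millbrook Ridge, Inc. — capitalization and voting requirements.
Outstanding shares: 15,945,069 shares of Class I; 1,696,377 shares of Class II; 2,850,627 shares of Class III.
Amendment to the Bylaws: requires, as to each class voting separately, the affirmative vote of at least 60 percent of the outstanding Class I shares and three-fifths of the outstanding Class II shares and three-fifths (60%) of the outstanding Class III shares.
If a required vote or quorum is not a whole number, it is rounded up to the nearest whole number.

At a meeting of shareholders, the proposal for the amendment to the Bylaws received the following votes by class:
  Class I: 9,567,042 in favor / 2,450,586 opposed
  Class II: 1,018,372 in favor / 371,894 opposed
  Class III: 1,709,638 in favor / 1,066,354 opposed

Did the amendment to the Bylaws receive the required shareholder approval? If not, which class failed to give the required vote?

Not approved — the Class III shares did not give the required vote.

Class I: 3/5 of 15945069 = 9567041.40, rounded up to 9567042; 9,567,042 required, 9,567,042 in favor — approved.
Class II: 3/5 of 1696377 = 1017826.20, rounded up to 1017827; 1,017,827 required, 1,018,372 in favor — approved.
Class III: 3/5 of 2850627 = 1710376.20, rounded up to 1710377; 1,710,377 required, 1,709,638 in favor — not approved.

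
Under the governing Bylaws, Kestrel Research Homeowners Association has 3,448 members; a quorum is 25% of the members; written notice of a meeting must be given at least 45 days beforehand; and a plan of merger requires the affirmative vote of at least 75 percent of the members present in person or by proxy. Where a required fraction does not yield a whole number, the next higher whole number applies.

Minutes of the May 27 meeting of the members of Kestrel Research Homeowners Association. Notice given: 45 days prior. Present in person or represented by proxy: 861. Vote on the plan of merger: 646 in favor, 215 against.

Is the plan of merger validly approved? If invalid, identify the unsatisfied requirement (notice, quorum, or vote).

Notice: 45 days given; 45 required. Satisfied.
Quorum: 25% of 3,448 = 862; 861 present. Not satisfied.
Vote: requires three-fourths of those present (861); 3/4 of 861 = 645.75, rounded up to 646, so 646 needed; 646 in favor. Satisfied.

Invalid — quorum requirement not satisfied.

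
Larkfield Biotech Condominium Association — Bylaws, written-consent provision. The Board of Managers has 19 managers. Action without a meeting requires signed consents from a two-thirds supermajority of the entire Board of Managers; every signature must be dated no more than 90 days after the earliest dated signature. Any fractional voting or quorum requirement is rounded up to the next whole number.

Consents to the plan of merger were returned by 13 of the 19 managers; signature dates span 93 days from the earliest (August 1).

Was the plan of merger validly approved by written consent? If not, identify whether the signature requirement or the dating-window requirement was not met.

Signatures required: a two-thirds supermajority of 19 — 2/3 of 19 = 12.67, rounded up to 13, so 13 needed; 13 signed. Sufficient.
Dating window: the latest signature is 93 days after the earliest; the limit is 90 days. Outside the window.

Not effective — dating-window requirement not satisfied.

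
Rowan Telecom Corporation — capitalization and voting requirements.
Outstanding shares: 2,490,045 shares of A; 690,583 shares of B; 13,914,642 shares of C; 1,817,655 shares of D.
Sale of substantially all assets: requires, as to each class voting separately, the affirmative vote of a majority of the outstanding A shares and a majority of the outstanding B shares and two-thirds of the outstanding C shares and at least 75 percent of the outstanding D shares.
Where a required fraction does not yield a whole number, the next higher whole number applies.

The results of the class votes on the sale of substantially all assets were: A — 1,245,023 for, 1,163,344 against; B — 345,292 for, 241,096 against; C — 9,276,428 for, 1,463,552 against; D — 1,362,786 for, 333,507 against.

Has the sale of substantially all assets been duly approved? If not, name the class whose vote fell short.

Not approved — the D shares did not give the required vote.

A: a majority of 2490045 is 1245023; 1,245,023 required, 1,245,023 in favor — approved.
B: a majority of 690583 is 345292; 345,292 required, 345,292 in favor — approved.
C: 2/3 of 13914642 = 9276428; 9,276,428 required, 9,276,428 in favor — approved.
D: 3/4 of 1817655 = 1363241.25, rounded up to 1363242; 1,363,242 required, 1,362,786 in favor — not approved.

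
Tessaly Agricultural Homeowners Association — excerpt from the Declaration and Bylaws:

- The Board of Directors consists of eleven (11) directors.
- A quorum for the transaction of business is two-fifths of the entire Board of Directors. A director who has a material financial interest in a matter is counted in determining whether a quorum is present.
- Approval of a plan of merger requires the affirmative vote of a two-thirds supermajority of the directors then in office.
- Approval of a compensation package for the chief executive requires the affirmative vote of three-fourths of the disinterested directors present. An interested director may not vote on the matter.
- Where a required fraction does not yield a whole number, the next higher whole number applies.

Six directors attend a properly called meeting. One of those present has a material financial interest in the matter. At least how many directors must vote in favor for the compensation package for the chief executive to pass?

4

The compensation package for the chief executive requires three-fourths of the disinterested directors present (6 − 1 = 5).
3/4 of 5 = 3.75, rounded up to 4.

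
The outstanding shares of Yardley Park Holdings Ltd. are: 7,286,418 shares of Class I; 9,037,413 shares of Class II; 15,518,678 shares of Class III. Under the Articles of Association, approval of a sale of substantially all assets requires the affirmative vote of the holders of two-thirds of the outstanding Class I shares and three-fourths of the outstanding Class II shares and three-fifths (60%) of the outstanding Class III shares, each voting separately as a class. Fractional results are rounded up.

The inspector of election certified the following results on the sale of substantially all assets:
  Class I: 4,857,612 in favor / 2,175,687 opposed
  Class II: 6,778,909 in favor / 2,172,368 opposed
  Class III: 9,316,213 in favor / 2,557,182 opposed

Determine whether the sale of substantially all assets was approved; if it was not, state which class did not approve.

Class I: 2/3 of 7286418 = 4857612; 4,857,612 required, 4,857,612 in favor — approved.
Class II: 3/4 of 9037413 = 6778059.75, rounded up to 6778060; 6,778,060 required, 6,778,909 in favor — approved.
Class III: 3/5 of 15518678 = 9311206.80, rounded up to 9311207; 9,311,207 required, 9,316,213 in favor — approved.

Approved — every class gave the required vote.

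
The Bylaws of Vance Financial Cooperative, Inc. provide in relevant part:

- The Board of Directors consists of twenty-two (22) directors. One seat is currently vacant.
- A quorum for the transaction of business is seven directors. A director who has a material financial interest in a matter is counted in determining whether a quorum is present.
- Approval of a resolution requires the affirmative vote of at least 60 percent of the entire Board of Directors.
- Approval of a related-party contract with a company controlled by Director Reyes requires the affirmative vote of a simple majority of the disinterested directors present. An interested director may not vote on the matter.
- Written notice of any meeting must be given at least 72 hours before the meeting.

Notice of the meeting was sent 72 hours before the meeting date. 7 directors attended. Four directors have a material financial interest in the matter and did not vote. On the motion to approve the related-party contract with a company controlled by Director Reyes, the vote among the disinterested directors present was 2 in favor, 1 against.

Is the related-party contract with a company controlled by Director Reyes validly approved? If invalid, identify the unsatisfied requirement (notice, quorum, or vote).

Notice: 72 hours given; 72 required (72 ≥ 72). Satisfied.
Quorum: 7 present (interested directors count toward quorum); quorum is 7. Satisfied.
Vote: the related-party contract with a company controlled by Director Reyes requires a majority of the disinterested directors present (7 − 4 = 3). A majority of 3 is 2, so 2 affirmative votes are needed; 2 voted in favor. Satisfied.

Valid — all requirements satisfied.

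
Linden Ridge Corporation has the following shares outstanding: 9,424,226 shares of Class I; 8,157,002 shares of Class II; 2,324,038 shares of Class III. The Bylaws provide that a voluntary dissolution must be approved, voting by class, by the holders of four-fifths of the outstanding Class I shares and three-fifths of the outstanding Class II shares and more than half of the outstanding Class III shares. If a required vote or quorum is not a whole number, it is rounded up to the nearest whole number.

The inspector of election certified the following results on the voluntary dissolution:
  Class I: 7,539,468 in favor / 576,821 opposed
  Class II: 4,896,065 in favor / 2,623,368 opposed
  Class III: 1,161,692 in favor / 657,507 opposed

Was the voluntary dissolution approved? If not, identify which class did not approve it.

Not approved — the Class III shares did not give the required vote.

Class I: 4/5 of 9424226 = 7539380.80, rounded up to 7539381; 7,539,381 required, 7,539,468 in favor — approved.
Class II: 3/5 of 8157002 = 4894201.20, rounded up to 4894202; 4,894,202 required, 4,896,065 in favor — approved.
Class III: a majority of 2324038 is 1162020; 1,162,020 required, 1,161,692 in favor — not approved.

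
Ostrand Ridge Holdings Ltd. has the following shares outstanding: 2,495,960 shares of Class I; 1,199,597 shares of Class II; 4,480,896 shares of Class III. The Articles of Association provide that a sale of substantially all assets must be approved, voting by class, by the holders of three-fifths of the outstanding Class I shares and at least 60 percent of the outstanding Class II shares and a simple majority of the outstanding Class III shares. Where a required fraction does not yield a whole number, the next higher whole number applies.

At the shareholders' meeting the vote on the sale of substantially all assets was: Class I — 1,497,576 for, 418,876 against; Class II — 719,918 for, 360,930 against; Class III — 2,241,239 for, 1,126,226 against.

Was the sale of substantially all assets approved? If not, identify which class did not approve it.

Class I: 3/5 of 2495960 = 1497576; 1,497,576 required, 1,497,576 in favor — approved.
Class II: 3/5 of 1199597 = 719758.20, rounded up to 719759; 719,759 required, 719,918 in favor — approved.
Class III: a majority of 4480896 is 2240449; 2,240,449 required, 2,241,239 in favor — approved.

Approved — every class gave the required vote.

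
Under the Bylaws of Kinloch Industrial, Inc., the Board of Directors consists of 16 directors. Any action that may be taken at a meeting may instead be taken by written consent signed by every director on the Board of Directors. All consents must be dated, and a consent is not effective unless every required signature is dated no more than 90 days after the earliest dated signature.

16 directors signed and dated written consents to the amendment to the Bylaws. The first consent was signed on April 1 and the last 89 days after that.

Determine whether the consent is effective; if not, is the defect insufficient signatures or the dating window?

Effective — both the signature and dating-window requirements are satisfied.

Signatures required: every one of 16 — unanimous means all 16, so 16 needed; 16 signed. Sufficient.
Dating window: the latest signature is 89 days after the earliest; the limit is 90 days. Within the window.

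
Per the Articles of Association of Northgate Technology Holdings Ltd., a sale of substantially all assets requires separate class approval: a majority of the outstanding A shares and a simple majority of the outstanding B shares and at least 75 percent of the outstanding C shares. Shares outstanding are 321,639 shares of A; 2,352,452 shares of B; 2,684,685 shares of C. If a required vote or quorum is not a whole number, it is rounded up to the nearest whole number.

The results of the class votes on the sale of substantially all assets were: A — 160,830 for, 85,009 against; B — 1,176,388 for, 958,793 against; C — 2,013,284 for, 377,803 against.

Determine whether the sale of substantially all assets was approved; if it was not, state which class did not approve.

Not approved — the C shares did not give the required vote.

A: a majority of 321639 is 160820; 160,820 required, 160,830 in favor — approved.
B: a majority of 2352452 is 1176227; 1,176,227 required, 1,176,388 in favor — approved.
C: 3/4 of 2684685 = 2013513.75, rounded up to 2013514; 2,013,514 required, 2,013,284 in favor — not approved.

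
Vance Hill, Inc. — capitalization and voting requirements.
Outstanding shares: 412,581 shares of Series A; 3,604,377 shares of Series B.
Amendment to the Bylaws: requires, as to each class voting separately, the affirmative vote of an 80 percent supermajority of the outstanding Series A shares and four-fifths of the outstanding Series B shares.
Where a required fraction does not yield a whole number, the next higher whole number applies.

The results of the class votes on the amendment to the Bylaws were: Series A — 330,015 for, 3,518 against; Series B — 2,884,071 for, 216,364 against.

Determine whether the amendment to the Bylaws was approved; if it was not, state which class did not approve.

Series A: 4/5 of 412581 = 330064.80, rounded up to 330065; 330,065 required, 330,015 in favor — not approved.
Series B: 4/5 of 3604377 = 2883501.60, rounded up to 2883502; 2,883,502 required, 2,884,071 in favor — approved.

Not approved — the Series A shares did not give the required vote.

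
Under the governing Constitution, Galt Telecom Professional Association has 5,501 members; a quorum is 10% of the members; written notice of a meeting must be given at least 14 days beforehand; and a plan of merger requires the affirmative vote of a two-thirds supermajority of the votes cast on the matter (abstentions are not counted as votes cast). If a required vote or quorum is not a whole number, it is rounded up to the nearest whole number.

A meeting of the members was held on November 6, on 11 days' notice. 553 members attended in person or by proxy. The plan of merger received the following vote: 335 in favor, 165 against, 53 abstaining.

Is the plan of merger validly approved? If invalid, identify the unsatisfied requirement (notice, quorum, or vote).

Notice: 11 days given; 14 required. Not satisfied.
Quorum: 10% of 5,501 = 550.10, rounded up to 551; 553 present. Satisfied.
Vote: requires two-thirds of the votes cast (553 − 53 abstaining = 500); 2/3 of 500 = 333.33, rounded up to 334, so 334 needed; 335 in favor. Satisfied.

Invalid — notice requirement not satisfied.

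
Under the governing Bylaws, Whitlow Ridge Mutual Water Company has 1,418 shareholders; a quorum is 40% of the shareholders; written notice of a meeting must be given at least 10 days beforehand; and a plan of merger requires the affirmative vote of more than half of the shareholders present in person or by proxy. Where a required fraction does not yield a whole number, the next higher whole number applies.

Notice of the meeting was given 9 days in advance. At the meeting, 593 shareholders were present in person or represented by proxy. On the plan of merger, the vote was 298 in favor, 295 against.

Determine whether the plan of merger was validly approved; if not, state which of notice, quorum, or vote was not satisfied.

Invalid — notice requirement not satisfied.

Notice: 9 days given; 10 required. Not satisfied.
Quorum: 40% of 1,418 = 567.20, rounded up to 568; 593 present. Satisfied.
Vote: requires a majority of those present (593); a majority of 593 is 297, so 297 needed; 298 in favor. Satisfied.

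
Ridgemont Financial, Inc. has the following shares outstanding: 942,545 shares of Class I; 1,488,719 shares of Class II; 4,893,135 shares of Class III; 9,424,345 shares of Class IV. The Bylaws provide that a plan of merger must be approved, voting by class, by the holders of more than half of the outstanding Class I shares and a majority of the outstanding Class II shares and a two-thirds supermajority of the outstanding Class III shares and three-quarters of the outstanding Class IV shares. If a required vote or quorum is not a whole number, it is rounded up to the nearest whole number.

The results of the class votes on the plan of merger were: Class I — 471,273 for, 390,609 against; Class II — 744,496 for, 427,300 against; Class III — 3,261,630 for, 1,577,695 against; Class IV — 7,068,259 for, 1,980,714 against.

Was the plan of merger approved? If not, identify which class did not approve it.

Class I: a majority of 942545 is 471273; 471,273 required, 471,273 in favor — approved.
Class II: a majority of 1488719 is 744360; 744,360 required, 744,496 in favor — approved.
Class III: 2/3 of 4893135 = 3262090; 3,262,090 required, 3,261,630 in favor — not approved.
Class IV: 3/4 of 9424345 = 7068258.75, rounded up to 7068259; 7,068,259 required, 7,068,259 in favor — approved.

Not approved — the Class III shares did not give the required vote.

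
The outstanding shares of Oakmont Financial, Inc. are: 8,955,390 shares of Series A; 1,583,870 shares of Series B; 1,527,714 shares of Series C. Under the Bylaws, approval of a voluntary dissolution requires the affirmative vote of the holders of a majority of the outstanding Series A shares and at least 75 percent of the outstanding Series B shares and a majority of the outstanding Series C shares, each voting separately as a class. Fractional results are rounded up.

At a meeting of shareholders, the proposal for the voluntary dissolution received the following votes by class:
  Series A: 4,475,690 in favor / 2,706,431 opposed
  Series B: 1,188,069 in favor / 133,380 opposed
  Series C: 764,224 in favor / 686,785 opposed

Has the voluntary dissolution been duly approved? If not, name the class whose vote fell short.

Not approved — the Series A shares did not give the required vote.

Series A: a majority of 8955390 is 4477696; 4,477,696 required, 4,475,690 in favor — not approved.
Series B: 3/4 of 1583870 = 1187902.50, rounded up to 1187903; 1,187,903 required, 1,188,069 in favor — approved.
Series C: a majority of 1527714 is 763858; 763,858 required, 764,224 in favor — approved.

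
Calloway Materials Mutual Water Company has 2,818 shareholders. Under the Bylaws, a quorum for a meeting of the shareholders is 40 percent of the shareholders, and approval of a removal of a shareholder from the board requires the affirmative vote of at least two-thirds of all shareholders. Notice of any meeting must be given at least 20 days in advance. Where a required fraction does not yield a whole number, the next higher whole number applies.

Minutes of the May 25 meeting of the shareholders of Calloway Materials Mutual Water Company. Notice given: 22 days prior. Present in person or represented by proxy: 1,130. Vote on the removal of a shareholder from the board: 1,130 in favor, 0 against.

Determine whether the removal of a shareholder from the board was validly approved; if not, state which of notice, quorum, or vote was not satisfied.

Notice: 22 days given; 20 required. Satisfied.
Quorum: 40% of 2,818 = 1,127.20, rounded up to 1,128; 1,130 present. Satisfied.
Vote: requires two-thirds of all shareholders (2,818); 2/3 of 2818 = 1878.67, rounded up to 1879, so 1,879 needed; 1,130 in favor. Not satisfied.

Invalid — vote requirement not satisfied.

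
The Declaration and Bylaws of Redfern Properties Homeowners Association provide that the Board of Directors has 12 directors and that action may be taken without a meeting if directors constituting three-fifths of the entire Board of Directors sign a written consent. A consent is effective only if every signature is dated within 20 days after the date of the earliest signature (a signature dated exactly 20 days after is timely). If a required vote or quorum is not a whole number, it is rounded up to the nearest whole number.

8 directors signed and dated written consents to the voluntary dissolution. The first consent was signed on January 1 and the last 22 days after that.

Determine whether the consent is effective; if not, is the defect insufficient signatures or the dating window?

Not effective — dating-window requirement not satisfied.

Signatures required: three-fifths of 12 — 3/5 of 12 = 7.20, rounded up to 8, so 8 needed; 8 signed. Sufficient.
Dating window: the latest signature is 22 days after the earliest; the limit is 20 days. Outside the window.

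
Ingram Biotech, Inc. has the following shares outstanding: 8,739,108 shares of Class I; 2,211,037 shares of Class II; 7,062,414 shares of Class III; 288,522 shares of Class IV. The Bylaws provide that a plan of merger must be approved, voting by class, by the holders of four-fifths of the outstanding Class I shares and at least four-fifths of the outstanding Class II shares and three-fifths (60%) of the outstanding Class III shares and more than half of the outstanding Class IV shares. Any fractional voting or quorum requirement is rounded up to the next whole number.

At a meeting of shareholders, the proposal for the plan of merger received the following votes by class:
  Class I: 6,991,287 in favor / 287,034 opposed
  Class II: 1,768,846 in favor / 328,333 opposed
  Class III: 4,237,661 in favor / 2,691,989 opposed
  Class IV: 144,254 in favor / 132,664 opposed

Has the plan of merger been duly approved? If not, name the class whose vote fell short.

Class I: 4/5 of 8739108 = 6991286.40, rounded up to 6991287; 6,991,287 required, 6,991,287 in favor — approved.
Class II: 4/5 of 2211037 = 1768829.60, rounded up to 1768830; 1,768,830 required, 1,768,846 in favor — approved.
Class III: 3/5 of 7062414 = 4237448.40, rounded up to 4237449; 4,237,449 required, 4,237,661 in favor — approved.
Class IV: a majority of 288522 is 144262; 144,262 required, 144,254 in favor — not approved.

Not approved — the Class IV shares did not give the required vote.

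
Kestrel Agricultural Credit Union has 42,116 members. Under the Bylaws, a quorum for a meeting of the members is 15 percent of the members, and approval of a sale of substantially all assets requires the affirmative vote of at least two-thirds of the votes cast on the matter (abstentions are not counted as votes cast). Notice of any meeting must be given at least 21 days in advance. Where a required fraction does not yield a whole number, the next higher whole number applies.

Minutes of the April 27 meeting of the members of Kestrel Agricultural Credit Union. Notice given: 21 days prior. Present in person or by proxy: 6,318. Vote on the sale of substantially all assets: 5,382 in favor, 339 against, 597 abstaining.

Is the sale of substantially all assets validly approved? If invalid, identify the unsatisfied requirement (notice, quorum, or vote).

Notice: 21 days given; 21 required. Satisfied.
Quorum: 15% of 42,116 = 6,317.40, rounded up to 6,318; 6,318 present. Satisfied.
Vote: requires two-thirds of the votes cast (6,318 − 597 abstaining = 5,721); 2/3 of 5721 = 3814, so 3,814 needed; 5,382 in favor. Satisfied.

Valid — all requirements satisfied.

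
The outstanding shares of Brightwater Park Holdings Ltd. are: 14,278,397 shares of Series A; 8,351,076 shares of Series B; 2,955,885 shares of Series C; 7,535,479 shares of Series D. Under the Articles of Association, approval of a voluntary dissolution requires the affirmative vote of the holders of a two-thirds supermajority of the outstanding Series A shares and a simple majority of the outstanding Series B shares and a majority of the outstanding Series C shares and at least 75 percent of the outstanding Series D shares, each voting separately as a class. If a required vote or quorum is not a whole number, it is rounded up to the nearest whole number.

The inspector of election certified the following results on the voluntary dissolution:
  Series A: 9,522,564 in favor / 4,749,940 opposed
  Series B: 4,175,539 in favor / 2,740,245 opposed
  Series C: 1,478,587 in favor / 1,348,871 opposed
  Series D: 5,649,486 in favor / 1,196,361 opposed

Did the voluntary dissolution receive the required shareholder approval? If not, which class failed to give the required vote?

Series A: 2/3 of 14278397 = 9518931.33, rounded up to 9518932; 9,518,932 required, 9,522,564 in favor — approved.
Series B: a majority of 8351076 is 4175539; 4,175,539 required, 4,175,539 in favor — approved.
Series C: a majority of 2955885 is 1477943; 1,477,943 required, 1,478,587 in favor — approved.
Series D: 3/4 of 7535479 = 5651609.25, rounded up to 5651610; 5,651,610 required, 5,649,486 in favor — not approved.

Not approved — the Series D shares did not give the required vote.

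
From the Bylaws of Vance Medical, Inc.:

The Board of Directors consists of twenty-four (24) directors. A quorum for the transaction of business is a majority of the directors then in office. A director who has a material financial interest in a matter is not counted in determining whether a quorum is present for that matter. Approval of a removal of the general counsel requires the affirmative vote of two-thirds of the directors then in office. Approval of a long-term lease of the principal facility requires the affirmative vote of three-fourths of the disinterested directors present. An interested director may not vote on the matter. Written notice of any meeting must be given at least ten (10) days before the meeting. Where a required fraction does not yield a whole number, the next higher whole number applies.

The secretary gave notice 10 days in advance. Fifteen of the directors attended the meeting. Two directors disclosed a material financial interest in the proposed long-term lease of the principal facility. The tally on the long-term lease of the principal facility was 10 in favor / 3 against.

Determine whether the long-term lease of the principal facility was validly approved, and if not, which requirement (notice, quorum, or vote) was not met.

Notice: 10 days given; 10 required (10 ≥ 10). Satisfied.
Quorum: 15 present, but the 2 interested directors do not count, leaving 13. Quorum is 13. Satisfied.
Vote: the long-term lease of the principal facility requires three-fourths of the disinterested directors present (15 − 2 = 13). 3/4 of 13 = 9.75, rounded up to 10, so 10 affirmative votes are needed; 10 voted in favor. Satisfied.

Valid — all requirements satisfied.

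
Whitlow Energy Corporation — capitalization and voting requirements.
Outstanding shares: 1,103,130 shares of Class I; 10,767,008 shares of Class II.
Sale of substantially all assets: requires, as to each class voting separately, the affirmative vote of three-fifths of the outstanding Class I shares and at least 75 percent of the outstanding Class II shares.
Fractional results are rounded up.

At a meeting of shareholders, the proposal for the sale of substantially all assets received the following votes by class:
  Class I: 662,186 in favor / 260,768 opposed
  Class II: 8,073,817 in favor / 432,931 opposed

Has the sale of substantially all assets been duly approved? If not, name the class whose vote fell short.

Class I: 3/5 of 1103130 = 661878; 661,878 required, 662,186 in favor — approved.
Class II: 3/4 of 10767008 = 8075256; 8,075,256 required, 8,073,817 in favor — not approved.

Not approved — the Class II shares did not give the required vote.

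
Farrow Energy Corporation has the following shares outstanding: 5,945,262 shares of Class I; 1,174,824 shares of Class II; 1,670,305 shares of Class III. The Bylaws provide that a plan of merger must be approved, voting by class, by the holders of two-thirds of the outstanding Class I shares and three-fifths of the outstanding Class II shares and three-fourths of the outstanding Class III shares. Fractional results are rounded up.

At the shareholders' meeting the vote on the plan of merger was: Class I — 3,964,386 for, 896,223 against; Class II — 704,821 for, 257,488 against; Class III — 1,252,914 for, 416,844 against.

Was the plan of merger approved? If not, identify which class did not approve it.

Not approved — the Class II shares did not give the required vote.

Class I: 2/3 of 5945262 = 3963508; 3,963,508 required, 3,964,386 in favor — approved.
Class II: 3/5 of 1174824 = 704894.40, rounded up to 704895; 704,895 required, 704,821 in favor — not approved.
Class III: 3/4 of 1670305 = 1252728.75, rounded up to 1252729; 1,252,729 required, 1,252,914 in favor — approved.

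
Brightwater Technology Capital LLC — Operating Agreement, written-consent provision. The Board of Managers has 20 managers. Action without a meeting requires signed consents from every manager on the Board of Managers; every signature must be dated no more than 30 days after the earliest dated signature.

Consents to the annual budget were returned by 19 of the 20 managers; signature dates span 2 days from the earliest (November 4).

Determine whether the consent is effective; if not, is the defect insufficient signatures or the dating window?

Not effective — insufficient signatures.

Signatures required: every one of 20 — unanimous means all 20, so 20 needed; 19 signed. Insufficient.
Dating window: the latest signature is 2 days after the earliest; the limit is 30 days. Within the window.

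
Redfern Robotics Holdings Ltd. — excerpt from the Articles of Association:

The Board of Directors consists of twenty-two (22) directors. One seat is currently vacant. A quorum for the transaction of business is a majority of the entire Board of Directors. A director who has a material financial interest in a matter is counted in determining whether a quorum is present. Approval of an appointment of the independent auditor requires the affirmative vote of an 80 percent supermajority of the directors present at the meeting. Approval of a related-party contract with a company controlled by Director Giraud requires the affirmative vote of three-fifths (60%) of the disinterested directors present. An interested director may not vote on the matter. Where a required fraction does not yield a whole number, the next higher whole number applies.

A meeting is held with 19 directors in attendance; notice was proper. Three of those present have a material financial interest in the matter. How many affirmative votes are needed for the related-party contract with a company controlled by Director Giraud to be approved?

10

The related-party contract with a company controlled by Director Giraud requires three-fifths of the disinterested directors present (19 − 3 = 16).
3/5 of 16 = 9.60, rounded up to 10.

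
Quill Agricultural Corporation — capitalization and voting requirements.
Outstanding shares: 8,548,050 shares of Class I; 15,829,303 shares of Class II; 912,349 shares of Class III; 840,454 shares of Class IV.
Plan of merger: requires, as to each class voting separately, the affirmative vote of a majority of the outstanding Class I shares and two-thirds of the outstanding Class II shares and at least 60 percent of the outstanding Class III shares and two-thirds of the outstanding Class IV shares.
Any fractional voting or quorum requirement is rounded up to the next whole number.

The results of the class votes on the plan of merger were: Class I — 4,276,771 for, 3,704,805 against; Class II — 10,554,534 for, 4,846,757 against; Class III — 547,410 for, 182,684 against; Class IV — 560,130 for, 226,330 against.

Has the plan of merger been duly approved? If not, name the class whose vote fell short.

Not approved — the Class IV shares did not give the required vote.

Class I: a majority of 8548050 is 4274026; 4,274,026 required, 4,276,771 in favor — approved.
Class II: 2/3 of 15829303 = 10552868.67, rounded up to 10552869; 10,552,869 required, 10,554,534 in favor — approved.
Class III: 3/5 of 912349 = 547409.40, rounded up to 547410; 547,410 required, 547,410 in favor — approved.
Class IV: 2/3 of 840454 = 560302.67, rounded up to 560303; 560,303 required, 560,130 in favor — not approved.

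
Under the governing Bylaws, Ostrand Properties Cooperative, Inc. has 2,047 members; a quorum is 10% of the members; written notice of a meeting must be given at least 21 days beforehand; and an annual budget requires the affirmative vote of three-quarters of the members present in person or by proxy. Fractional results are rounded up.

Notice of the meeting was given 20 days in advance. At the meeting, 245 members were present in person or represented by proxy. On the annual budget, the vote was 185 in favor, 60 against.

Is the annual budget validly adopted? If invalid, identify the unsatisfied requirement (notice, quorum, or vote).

Invalid — notice requirement not satisfied.

Notice: 20 days given; 21 required. Not satisfied.
Quorum: 10% of 2,047 = 204.70, rounded up to 205; 245 present. Satisfied.
Vote: requires three-fourths of those present (245); 3/4 of 245 = 183.75, rounded up to 184, so 184 needed; 185 in favor. Satisfied.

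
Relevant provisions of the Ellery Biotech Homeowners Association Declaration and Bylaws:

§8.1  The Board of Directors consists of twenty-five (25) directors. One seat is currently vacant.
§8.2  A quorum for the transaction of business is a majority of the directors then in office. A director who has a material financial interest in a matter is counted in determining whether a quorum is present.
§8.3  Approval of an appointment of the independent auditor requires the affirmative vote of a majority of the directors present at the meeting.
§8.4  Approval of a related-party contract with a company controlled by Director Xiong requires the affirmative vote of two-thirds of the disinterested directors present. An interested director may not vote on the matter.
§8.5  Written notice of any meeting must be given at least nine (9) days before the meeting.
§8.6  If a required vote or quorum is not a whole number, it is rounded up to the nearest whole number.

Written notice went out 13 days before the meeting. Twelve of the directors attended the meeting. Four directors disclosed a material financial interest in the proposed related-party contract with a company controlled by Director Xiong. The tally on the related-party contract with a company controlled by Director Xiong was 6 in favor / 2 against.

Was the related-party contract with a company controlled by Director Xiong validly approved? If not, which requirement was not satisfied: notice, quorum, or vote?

Invalid — quorum requirement not satisfied.

Notice: 13 days given; 9 required (13 ≥ 9). Satisfied.
Quorum: 12 present (interested directors count toward quorum); quorum is 13. Not satisfied.
Vote: the related-party contract with a company controlled by Director Xiong requires two-thirds of the disinterested directors present (12 − 4 = 8). 2/3 of 8 = 5.33, rounded up to 6, so 6 affirmative votes are needed; 6 voted in favor. Satisfied. (Moot — without a quorum no business can be validly transacted.)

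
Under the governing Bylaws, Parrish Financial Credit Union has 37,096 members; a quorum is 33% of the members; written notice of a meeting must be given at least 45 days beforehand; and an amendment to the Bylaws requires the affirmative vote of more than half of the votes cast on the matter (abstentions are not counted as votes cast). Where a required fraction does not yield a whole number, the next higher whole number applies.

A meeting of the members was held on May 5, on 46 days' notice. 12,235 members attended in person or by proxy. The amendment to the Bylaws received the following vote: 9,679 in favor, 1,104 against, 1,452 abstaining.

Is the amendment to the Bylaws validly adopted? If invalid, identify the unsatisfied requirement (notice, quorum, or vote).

Invalid — quorum requirement not satisfied.

Notice: 46 days given; 45 required. Satisfied.
Quorum: 33% of 37,096 = 12,241.68, rounded up to 12,242; 12,235 present. Not satisfied.
Vote: requires a majority of the votes cast (12,235 − 1,452 abstaining = 10,783); a majority of 10783 is 5392, so 5,392 needed; 9,679 in favor. Satisfied.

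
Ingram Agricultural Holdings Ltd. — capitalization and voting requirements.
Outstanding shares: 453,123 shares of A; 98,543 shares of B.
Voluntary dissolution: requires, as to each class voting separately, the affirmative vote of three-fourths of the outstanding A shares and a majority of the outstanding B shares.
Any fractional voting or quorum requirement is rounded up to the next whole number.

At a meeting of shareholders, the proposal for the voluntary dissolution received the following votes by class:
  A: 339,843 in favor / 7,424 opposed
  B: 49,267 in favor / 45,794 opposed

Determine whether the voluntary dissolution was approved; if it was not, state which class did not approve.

Not approved — the B shares did not give the required vote.

A: 3/4 of 453123 = 339842.25, rounded up to 339843; 339,843 required, 339,843 in favor — approved.
B: a majority of 98543 is 49272; 49,272 required, 49,267 in favor — not approved.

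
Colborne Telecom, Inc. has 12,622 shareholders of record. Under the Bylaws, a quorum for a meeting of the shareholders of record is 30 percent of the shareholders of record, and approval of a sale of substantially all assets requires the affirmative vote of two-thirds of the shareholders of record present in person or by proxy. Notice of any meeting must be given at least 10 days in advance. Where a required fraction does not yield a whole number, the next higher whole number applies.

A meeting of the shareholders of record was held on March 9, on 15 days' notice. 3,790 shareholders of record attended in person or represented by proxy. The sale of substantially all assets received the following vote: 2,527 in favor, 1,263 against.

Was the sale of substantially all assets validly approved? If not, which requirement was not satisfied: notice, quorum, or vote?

Valid — all requirements satisfied.

Notice: 15 days given; 10 required. Satisfied.
Quorum: 30% of 12,622 = 3,786.60, rounded up to 3,787; 3,790 present. Satisfied.
Vote: requires two-thirds of those present (3,790); 2/3 of 3790 = 2526.67, rounded up to 2527, so 2,527 needed; 2,527 in favor. Satisfied.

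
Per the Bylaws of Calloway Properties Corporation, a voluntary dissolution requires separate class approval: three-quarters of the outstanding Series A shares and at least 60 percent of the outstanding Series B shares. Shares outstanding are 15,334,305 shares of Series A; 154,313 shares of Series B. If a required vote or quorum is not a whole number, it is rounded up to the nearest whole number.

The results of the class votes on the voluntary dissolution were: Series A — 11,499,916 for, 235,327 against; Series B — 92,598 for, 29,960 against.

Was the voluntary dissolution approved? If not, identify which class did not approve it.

Series A: 3/4 of 15334305 = 11500728.75, rounded up to 11500729; 11,500,729 required, 11,499,916 in favor — not approved.
Series B: 3/5 of 154313 = 92587.80, rounded up to 92588; 92,588 required, 92,598 in favor — approved.

Not approved — the Series A shares did not give the required vote.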